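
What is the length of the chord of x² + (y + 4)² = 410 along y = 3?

38

Centre (0, −4), r² = 410. Perpendicular distance d from centre to line = |−7| / √1 = 7.
Half the chord is √(r² − d²) = √(361), so the full chord is 38.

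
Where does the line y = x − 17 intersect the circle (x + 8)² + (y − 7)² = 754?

(−3, −20) and (19, 2)

Substitute y = x − 17:
2x² − 32x − 114 = 0  ⟹  x² − 16x − 57 = 0
x = 19 or x = −3, giving (19, 2) and (−3, −20).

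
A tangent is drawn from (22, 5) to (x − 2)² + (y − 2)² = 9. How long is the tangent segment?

20

Centre (2, 2), r² = 9. |PO|² = (20)² + (3)² = 409.
By the tangent–radius right angle, tangent length = √(|PO|² − r²) = √400 = 20.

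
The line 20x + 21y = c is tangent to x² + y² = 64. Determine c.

c = −232 or c = 232

Tangency holds when the distance from the centre (0, 0) to the line equals the radius 8:
|20·0 + 21·0 − c| / √841 = 8
|c| = 8·29, so c = 232 or c = −232.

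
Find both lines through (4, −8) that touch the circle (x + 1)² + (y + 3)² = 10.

x + 3y = −20 and 3x + y = 4

Write the tangent as mx − y + (−8 − m·(4)) = 0 and set its distance from the centre to √10:
[m·(−5) − (5)]² = 10(m² + 1)
3m² + 10m + 3 = 0, so m = −1/3 or m = −3.
Through (4, −8) these give x + 3y = −20 and 3x + y = 4.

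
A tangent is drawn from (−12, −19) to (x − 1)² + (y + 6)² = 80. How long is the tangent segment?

Centre (1, −6), r² = 80. |PO|² = (−13)² + (−13)² = 338.
The tangent meets the radius at right angles, so tangent² = |PO|² − r² = 338 − 80 = 258.

√258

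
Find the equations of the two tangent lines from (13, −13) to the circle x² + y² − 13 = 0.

3x + 2y = 13 and 2x + 3y = −13

Write the tangent as mx − y + (−13 − m·(13)) = 0 and set its distance from the centre to √13:
(−13m − (13))² = 13(m² + 1)
6m² + 13m + 6 = 0, so m = −3/2 or m = −2/3.
With m = −3/2: 3x + 2y = 13. With m = −2/3: 2x + 3y = −13.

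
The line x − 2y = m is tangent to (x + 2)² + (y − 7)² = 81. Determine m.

Tangency holds when the distance from the centre (−2, 7) to the line equals the radius 9:
|1·(−2) − 2·7 − m| / √5 = 9
|m − (−16)| = 9√5.

m = −16 ± 9√5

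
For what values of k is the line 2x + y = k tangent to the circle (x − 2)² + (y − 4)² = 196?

The line touches the circle iff its distance from (2, 4) is 14:
|2·2 + 1·4 − k| / √5 = 14
|k − (8)| = 14√5.

k = 8 ± 14√5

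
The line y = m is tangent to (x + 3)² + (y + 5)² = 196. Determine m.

m = −19 or m = 9

Tangency holds when the distance from the centre (−3, −5) to the line equals the radius 14:
|0·(−3) + 1·(−5) − m| / √1 = 14
|m − (−5)| = 14, so m = 9 or m = −19.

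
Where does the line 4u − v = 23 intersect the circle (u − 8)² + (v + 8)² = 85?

(2, −15) and (6, 1)

Substitute v = 4u − 23:
17u² − 136u + 204 = 0  ⟹  u² − 8u + 12 = 0
u = 6 or u = 2, giving (6, 1) and (2, −15).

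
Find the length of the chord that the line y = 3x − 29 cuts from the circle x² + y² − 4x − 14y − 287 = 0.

10√10

Centre (2, 7), r² = 340. Perpendicular distance d from centre to line = |−30| / √10 = 30/√10.
Chord = 2√(r² − d²) = 2·√(250) = 10√10.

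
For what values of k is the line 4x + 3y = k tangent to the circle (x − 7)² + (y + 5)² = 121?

k = −42 or k = 68

The line touches the circle iff its distance from (7, −5) is 11:
|4·7 + 3·(−5) − k| / √25 = 11
|k − (13)| = 11·5, so k = 68 or k = −42.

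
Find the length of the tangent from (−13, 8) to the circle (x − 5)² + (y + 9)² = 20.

With centre O = (5, −9), |OP|² = 613 and r² = 20.
By the tangent–radius right angle, tangent length = √(|PO|² − r²) = √593.

√593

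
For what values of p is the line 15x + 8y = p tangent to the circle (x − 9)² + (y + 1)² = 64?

p = −9 or p = 263

The line touches the circle iff its distance from (9, −1) is 8:
|15·9 + 8·(−1) − p| / √289 = 8
|p − (127)| = 8·17, so p = 263 or p = −9.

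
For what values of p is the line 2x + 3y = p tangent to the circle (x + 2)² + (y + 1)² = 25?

p = −7 ± 5√13

For a tangent, require d(centre, line) = r = 5.
|2·(−2) + 3·(−1) − p| / √13 = 5
|p − (−7)| = 5√13.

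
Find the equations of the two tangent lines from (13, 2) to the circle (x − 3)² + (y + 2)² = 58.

A line y − (2) = m(x − (13)) is tangent when its distance from (3, −2) is √58:
[m·(−10) − (−4)]² = 58(m² + 1)
21m² − 40m − 21 = 0, so m = 7/3 or m = −3/7.
With m = 7/3: 7x − 3y = 85. With m = −3/7: 3x + 7y = 53.

7x − 3y = 85 and 3x + 7y = 53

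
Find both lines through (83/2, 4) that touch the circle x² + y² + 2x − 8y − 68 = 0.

2x + 9y = 119 and 2x − 9y = 47

Let a tangent through (83/2, 4) have slope m. Its distance from (−1, 4) must equal √85:
[m·(−85/2) − (0)]² = 85(m² + 1)
81m² − 4 = 0, so m = −2/9 or m = 2/9.
Through (83/2, 4) these give 2x + 9y = 119 and 2x − 9y = 47.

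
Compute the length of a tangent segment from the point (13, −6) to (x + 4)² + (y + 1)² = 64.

5√10

With centre O = (−4, −1), |OP|² = 314 and r² = 64.
Power of the point: PT² = |PO|² − r² = 250, so PT = 5√10.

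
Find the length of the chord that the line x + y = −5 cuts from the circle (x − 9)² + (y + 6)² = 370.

Centre (9, −6), r² = 370. Perpendicular distance d from centre to line = |8| / √2 = 8/√2.
Chord = 2√(r² − d²) = 2·√(338) = 26√2.

26√2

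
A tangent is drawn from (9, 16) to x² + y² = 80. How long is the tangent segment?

√257

With centre O = (0, 0), |OP|² = 337 and r² = 80.
Power of the point: PT² = |PO|² − r² = 257, so PT = √257.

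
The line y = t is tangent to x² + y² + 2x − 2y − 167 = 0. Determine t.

t = −12 or t = 14

For a tangent, require d(centre, line) = r = 13.
|0·(−1) + 1·1 − t| / √1 = 13
|t − (1)| = 13, so t = 14 or t = −12.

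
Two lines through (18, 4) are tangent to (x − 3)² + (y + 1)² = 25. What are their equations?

Write the tangent as mx − y + (4 − m·(18)) = 0 and set its distance from the centre to 5:
[m·(−15) − (−5)]² = 25(m² + 1)
4m² − 3m = 0, so m = 0 or m = 3/4.
Through (18, 4) these give y = 4 and 3x − 4y = 38.

y = 4 and 3x − 4y = 38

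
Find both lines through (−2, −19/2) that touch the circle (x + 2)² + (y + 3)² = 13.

3x + 2y = −25 and 3x − 2y = 13

Write the tangent as mx − y + (−19/2 − m·(−2)) = 0 and set its distance from the centre to √13:
(0m − (13/2))² = 13(m² + 1)
4m² − 9 = 0, so m = −3/2 or m = 3/2.
With m = −3/2: 3x + 2y = −25. With m = 3/2: 3x − 2y = 13.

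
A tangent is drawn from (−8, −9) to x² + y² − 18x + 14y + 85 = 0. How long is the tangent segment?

2√62

Centre (9, −7), r² = 45. |PO|² = (−17)² + (−2)² = 293.
The tangent meets the radius at right angles, so tangent² = |PO|² − r² = 293 − 45 = 248.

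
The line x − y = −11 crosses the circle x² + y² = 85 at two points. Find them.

From the line, y = x + 11. Substituting:
2x² + 22x + 36 = 0  ⟹  x² + 11x + 18 = 0
x = −2 or x = −9, giving (−2, 9) and (−9, 2).

(−9, 2) and (−2, 9)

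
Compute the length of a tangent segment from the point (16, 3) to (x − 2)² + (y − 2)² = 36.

√161

With centre O = (2, 2), |OP|² = 197 and r² = 36.
By the tangent–radius right angle, tangent length = √(|PO|² − r²) = √161.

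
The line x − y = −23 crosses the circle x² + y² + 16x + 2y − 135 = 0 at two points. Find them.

(−22, 1) and (−10, 13)

From the line, y = x + 23. Substituting:
2x² + 64x + 440 = 0  ⟹  x² + 32x + 220 = 0
x = −10 or x = −22, giving (−10, 13) and (−22, 1).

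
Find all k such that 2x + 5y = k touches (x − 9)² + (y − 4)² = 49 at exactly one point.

k = 38 ± 7√29

Tangency holds when the distance from the centre (9, 4) to the line equals the radius 7:
|2·9 + 5·4 − k| / √29 = 7
|k − (38)| = 7√29.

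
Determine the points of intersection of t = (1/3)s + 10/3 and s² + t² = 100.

(−10, 0) and (8, 6)

Express t = (10 + s)/3 and substitute into the circle:
10s² + 20s − 800 = 0  ⟹  s² + 2s − 80 = 0
s = 8 or s = −10, giving (8, 6) and (−10, 0).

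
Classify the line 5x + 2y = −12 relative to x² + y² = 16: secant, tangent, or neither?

d² = (5·0 + 2·0 − (−12))²/29 = 144/29; r² = 16.
Since d² < r², the line cuts the circle twice.

secant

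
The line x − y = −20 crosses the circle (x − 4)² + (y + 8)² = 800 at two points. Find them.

Substitute y = x + 20:
2x² + 48x = 0  ⟹  x² + 24x = 0
x = 0 or x = −24, giving (0, 20) and (−24, −4).

(−24, −4) and (0, 20)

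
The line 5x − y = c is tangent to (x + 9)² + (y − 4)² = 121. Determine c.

c = −49 ± 11√26

For a tangent, require d(centre, line) = r = 11.
|5·(−9) − 1·4 − c| / √26 = 11
|c − (−49)| = 11√26.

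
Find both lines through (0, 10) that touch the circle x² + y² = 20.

2x − y = −10 and 2x + y = 10

Write the tangent as mx − y + (10 − m·(0)) = 0 and set its distance from the centre to 2√5:
[m·(0) − (−10)]² = 20(m² + 1)
m² − 4 = 0, so m = 2 or m = −2.
Through (0, 10) these give 2x − y = −10 and 2x + y = 10.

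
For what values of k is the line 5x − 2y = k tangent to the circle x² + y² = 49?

k = ±7√29

For a tangent, require d(centre, line) = r = 7.
|5·0 − 2·0 − k| / √29 = 7
|k| = 7√29.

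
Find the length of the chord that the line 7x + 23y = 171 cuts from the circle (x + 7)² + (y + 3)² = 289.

From the line, y = (171 − 7x)/23. Substituting:
578x² + 4046x − 69360 = 0  ⟹  x² + 7x − 120 = 0
x = 8 or x = −15, giving (8, 5) and (−15, 12).
|(8, 5) − (−15, 12)| = √((23)² + (−7)²) = 17√2.

17√2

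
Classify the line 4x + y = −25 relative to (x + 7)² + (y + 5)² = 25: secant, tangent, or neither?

secant

d² = (4·(−7) + 1·(−5) − (−25))²/17 = 64/17; r² = 25.
Since d² < r², the line cuts the circle twice.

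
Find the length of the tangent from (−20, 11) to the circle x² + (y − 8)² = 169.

With centre O = (0, 8), |OP|² = 409 and r² = 169.
By the tangent–radius right angle, tangent length = √(|PO|² − r²) = √240 = 4√15.

4√15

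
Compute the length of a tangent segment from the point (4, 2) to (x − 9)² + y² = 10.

√19

The centre is (9, 0) and r = √10. The square of the distance from P to the centre is 25 + 4 = 29.
Power of the point: PT² = |PO|² − r² = 19, so PT = √19.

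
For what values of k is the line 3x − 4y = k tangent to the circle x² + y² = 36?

For a tangent, require d(centre, line) = r = 6.
|3·0 − 4·0 − k| / √25 = 6
|k| = 6·5, so k = 30 or k = −30.

k = −30 or k = 30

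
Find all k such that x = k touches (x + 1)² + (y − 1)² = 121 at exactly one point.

Tangency holds when the distance from the centre (−1, 1) to the line equals the radius 11:
|1·(−1) + 0·1 − k| / √1 = 11
|k − (−1)| = 11, so k = 10 or k = −12.

k = −12 or k = 10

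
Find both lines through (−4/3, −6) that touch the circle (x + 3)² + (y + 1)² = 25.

y = −6 and 3x − 4y = 20

Write the tangent as mx − y + (−6 − m·(−4/3)) = 0 and set its distance from the centre to 5:
[m·(−5/3) − (5)]² = 25(m² + 1)
4m² − 3m = 0, so m = 0 or m = 3/4.
With m = 0: y = −6. With m = 3/4: 3x − 4y = 20.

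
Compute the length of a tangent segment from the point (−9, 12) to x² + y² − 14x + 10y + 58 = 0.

23

Centre (7, −5), r² = 16. |PO|² = (−16)² + (17)² = 545.
Power of the point: PT² = |PO|² − r² = 529, so PT = 23.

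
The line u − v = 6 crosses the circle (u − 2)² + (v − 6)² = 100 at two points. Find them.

(2, −4) and (12, 6)

From the line, v = u − 6. Substituting:
2u² − 28u + 48 = 0  ⟹  u² − 14u + 24 = 0
u = 12 or u = 2, giving (12, 6) and (2, −4).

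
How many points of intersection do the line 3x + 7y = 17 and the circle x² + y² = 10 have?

Substituting the line into the circle gives 58x² − 102x − 201 = 0.
Discriminant = (−102)² − 4·58·(−201) = 57036 > 0.
Two real roots: the line is a secant.

2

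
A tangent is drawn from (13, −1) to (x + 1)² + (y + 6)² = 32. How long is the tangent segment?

3√21

With centre O = (−1, −6), |OP|² = 221 and r² = 32.
Power of the point: PT² = |PO|² − r² = 189, so PT = 3√21.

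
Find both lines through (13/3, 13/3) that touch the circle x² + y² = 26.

x + 5y = 26 and 5x + y = 26

A line y − (13/3) = m(x − (13/3)) is tangent when its distance from (0, 0) is √26:
[m·(−13/3) − (−13/3)]² = 26(m² + 1)
5m² + 26m + 5 = 0, so m = −1/5 or m = −5.
With m = −1/5: x + 5y = 26. With m = −5: 5x + y = 26.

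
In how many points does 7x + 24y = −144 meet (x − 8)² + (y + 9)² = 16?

2

Centre (8, −9), r² = 16. Distance² from centre to line = (−16)²/625 = 256/625.
Since d² < r², the line cuts the circle twice.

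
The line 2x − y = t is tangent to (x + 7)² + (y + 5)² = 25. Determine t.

t = −9 ± 5√5

Tangency holds when the distance from the centre (−7, −5) to the line equals the radius 5:
|2·(−7) − 1·(−5) − t| / √5 = 5
|t − (−9)| = 5√5.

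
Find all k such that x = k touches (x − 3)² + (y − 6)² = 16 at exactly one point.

k = −1 or k = 7

Tangency holds when the distance from the centre (3, 6) to the line equals the radius 4:
|1·3 + 0·6 − k| / √1 = 4
|k − (3)| = 4, so k = 7 or k = −1.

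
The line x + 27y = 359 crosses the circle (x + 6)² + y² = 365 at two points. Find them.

Substitute y = (359 − x)/27:
730x² + 8030x − 110960 = 0  ⟹  x² + 11x − 152 = 0
x = 8 or x = −19, giving (8, 13) and (−19, 14).

(−19, 14) and (8, 13)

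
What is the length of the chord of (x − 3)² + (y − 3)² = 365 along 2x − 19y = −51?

From the line, y = (51 + 2x)/19. Substituting:
365x² − 2190x − 128480 = 0  ⟹  x² − 6x − 352 = 0
x = 22 or x = −16, giving (22, 5) and (−16, 1).
|(22, 5) − (−16, 1)| = √((38)² + (4)²) = 2√365.

2√365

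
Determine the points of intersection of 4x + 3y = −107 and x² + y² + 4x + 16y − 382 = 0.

(−23, −5) and (−5, −29)

From the line, y = (−107 − 4x)/3. Substituting:
25x² + 700x + 2875 = 0  ⟹  x² + 28x + 115 = 0
x = −5 or x = −23, giving (−5, −29) and (−23, −5).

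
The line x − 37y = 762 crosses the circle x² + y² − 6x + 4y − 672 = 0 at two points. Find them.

Express y = (−762 + x)/37 and substitute into the circle:
1370x² − 9590x − 452100 = 0  ⟹  x² − 7x − 330 = 0
x = 22 or x = −15, giving (22, −20) and (−15, −21).

(−15, −21) and (22, −20)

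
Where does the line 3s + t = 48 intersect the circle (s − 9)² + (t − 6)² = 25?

(13, 9) and (14, 6)

Substitute t = −3s + 48:
10s² − 270s + 1820 = 0  ⟹  s² − 27s + 182 = 0
s = 14 or s = 13, giving (14, 6) and (13, 9).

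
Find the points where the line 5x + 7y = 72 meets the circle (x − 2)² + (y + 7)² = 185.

Express y = (72 − 5x)/7 and substitute into the circle:
74x² − 1406x + 5772 = 0  ⟹  x² − 19x + 78 = 0
x = 13 or x = 6, giving (13, 1) and (6, 6).

(6, 6) and (13, 1)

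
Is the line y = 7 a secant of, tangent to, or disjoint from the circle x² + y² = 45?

d² = (0·0 + 1·0 − (7))² = 49; r² = 45.
Since d² > r², the line lies outside the circle.

disjoint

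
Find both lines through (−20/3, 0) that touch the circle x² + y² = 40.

A line y − (0) = m(x − (−20/3)) is tangent when its distance from (0, 0) is 2√10:
(20/3m − (0))² = 40(m² + 1)
m² − 9 = 0, so m = 3 or m = −3.
With m = 3: 3x − y = −20. With m = −3: 3x + y = −20.

3x − y = −20 and 3x + y = −20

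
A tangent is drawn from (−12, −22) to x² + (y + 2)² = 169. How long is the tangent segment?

5√15

With centre O = (0, −2), |OP|² = 544 and r² = 169.
The tangent meets the radius at right angles, so tangent² = |PO|² − r² = 544 − 169 = 375.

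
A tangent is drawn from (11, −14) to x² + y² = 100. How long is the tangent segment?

Centre (0, 0), r² = 100. |PO|² = (11)² + (−14)² = 317.
By the tangent–radius right angle, tangent length = √(|PO|² − r²) = √217.

√217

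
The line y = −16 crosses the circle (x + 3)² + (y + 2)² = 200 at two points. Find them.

(−5, −16) and (−1, −16)

From the line, y = −16. Substituting:
x² + 6x + 5 = 0
x = −1 or x = −5, giving (−1, −16) and (−5, −16).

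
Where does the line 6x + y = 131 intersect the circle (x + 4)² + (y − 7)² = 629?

(19, 17) and (21, 5)

Substitute y = −6x + 131:
37x² − 1480x + 14763 = 0  ⟹  x² − 40x + 399 = 0
x = 21 or x = 19, giving (21, 5) and (19, 17).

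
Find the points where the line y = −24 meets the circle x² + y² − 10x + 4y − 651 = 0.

(−9, −24) and (19, −24)

From the line, y = −24. Substituting:
x² − 10x − 171 = 0
x = 19 or x = −9, giving (19, −24) and (−9, −24).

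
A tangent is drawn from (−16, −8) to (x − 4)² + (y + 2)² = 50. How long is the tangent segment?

The centre is (4, −2) and r = 5√2. The square of the distance from P to the centre is 400 + 36 = 436.
By the tangent–radius right angle, tangent length = √(|PO|² − r²) = √386.

√386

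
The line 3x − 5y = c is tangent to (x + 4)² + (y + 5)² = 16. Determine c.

The line touches the circle iff its distance from (−4, −5) is 4:
|3·(−4) − 5·(−5) − c| / √34 = 4
|c − (13)| = 4√34.

c = 13 ± 4√34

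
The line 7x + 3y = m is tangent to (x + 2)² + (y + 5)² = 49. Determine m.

Tangency holds when the distance from the centre (−2, −5) to the line equals the radius 7:
|7·(−2) + 3·(−5) − m| / √58 = 7
|m − (−29)| = 7√58.

m = −29 ± 7√58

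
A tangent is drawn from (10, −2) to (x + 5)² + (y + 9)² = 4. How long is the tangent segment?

Centre (−5, −9), r² = 4. |PO|² = (15)² + (7)² = 274.
The tangent meets the radius at right angles, so tangent² = |PO|² − r² = 274 − 4 = 270.

3√30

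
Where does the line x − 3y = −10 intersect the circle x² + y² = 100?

(−10, 0) and (8, 6)

Express y = (10 + x)/3 and substitute into the circle:
10x² + 20x − 800 = 0  ⟹  x² + 2x − 80 = 0
x = 8 or x = −10, giving (8, 6) and (−10, 0).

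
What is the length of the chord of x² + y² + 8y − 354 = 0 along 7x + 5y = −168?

Express y = (−168 − 7x)/5 and substitute into the circle:
74x² + 2072x + 12654 = 0  ⟹  x² + 28x + 171 = 0
x = −9 or x = −19, giving (−9, −21) and (−19, −7).
|(−9, −21) − (−19, −7)| = √((10)² + (−14)²) = 2√74.

2√74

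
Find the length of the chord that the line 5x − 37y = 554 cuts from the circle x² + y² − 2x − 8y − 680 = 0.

From the line, y = (−554 + 5x)/37. Substituting:
1394x² − 9758x − 460020 = 0  ⟹  x² − 7x − 330 = 0
x = 22 or x = −15, giving (22, −12) and (−15, −17).
Chord length = distance between (22, −12) and (−15, −17) = √1394 = √1394.

√1394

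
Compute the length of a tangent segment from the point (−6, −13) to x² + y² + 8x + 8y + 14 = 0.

With centre O = (−4, −4), |OP|² = 85 and r² = 18.
The tangent meets the radius at right angles, so tangent² = |PO|² − r² = 85 − 18 = 67.

√67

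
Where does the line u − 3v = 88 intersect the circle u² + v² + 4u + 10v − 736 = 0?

Express v = (−88 + u)/3 and substitute into the circle:
10u² − 110u − 1520 = 0  ⟹  u² − 11u − 152 = 0
u = 19 or u = −8, giving (19, −23) and (−8, −32).

(−8, −32) and (19, −23)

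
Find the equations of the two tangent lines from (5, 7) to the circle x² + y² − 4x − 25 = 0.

Let a tangent through (5, 7) have slope m. Its distance from (2, 0) must equal √29:
[m·(−3) − (−7)]² = 29(m² + 1)
10m² + 21m − 10 = 0, so m = −5/2 or m = 2/5.
With m = −5/2: 5x + 2y = 39. With m = 2/5: 2x − 5y = −25.

5x + 2y = 39 and 2x − 5y = −25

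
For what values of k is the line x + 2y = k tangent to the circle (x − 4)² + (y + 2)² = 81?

k = ±9√5

Tangency holds when the distance from the centre (4, −2) to the line equals the radius 9:
|1·4 + 2·(−2) − k| / √5 = 9
|k| = 9√5.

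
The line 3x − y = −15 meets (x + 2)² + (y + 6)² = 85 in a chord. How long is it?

5√10

Centre (−2, −6), r² = 85. Perpendicular distance d from centre to line = |15| / √10 = 15/√10.
Half the chord is √(r² − d²) = √(125/2), so the full chord is 5√10.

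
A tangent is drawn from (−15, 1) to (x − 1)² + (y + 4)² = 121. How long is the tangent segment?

4√10

The centre is (1, −4) and r = 11. The square of the distance from P to the centre is 256 + 25 = 281.
By the tangent–radius right angle, tangent length = √(|PO|² − r²) = √160 = 4√10.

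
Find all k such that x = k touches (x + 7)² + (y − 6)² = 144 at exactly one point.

k = −19 or k = 5

Tangency holds when the distance from the centre (−7, 6) to the line equals the radius 12:
|1·(−7) + 0·6 − k| / √1 = 12
|k − (−7)| = 12, so k = 5 or k = −19.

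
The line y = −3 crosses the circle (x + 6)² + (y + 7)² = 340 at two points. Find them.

Substitute y = −3:
x² + 12x − 288 = 0
x = 12 or x = −24, giving (12, −3) and (−24, −3).

(−24, −3) and (12, −3)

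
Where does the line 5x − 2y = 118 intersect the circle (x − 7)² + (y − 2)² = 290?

From the line, y = (−118 + 5x)/2. Substituting:
29x² − 1276x + 13920 = 0  ⟹  x² − 44x + 480 = 0
x = 24 or x = 20, giving (24, 1) and (20, −9).

(20, −9) and (24, 1)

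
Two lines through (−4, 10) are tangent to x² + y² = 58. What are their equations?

A line y − (10) = m(x − (−4)) is tangent when its distance from (0, 0) is √58:
[m·(4) − (−10)]² = 58(m² + 1)
21m² − 40m − 21 = 0, so m = −3/7 or m = 7/3.
With m = −3/7: 3x + 7y = 58. With m = 7/3: 7x − 3y = −58.

3x + 7y = 58 and 7x − 3y = −58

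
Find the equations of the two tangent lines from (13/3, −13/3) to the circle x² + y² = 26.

x − 5y = 26 and 5x − y = 26

Write the tangent as mx − y + (−13/3 − m·(13/3)) = 0 and set its distance from the centre to √26:
(−13/3m − (13/3))² = 26(m² + 1)
5m² − 26m + 5 = 0, so m = 1/5 or m = 5.
With m = 1/5: x − 5y = 26. With m = 5: 5x − y = 26.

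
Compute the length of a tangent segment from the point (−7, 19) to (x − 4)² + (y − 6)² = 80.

√210

With centre O = (4, 6), |OP|² = 290 and r² = 80.
The tangent meets the radius at right angles, so tangent² = |PO|² − r² = 290 − 80 = 210.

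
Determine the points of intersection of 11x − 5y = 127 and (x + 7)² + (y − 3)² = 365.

(7, −10) and (12, 1)

From the line, y = (−127 + 11x)/5. Substituting:
146x² − 2774x + 12264 = 0  ⟹  x² − 19x + 84 = 0
x = 12 or x = 7, giving (12, 1) and (7, −10).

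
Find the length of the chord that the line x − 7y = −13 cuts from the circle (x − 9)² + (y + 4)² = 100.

10√2

Substitute y = (13 + x)/7:
50x² − 800x + 750 = 0  ⟹  x² − 16x + 15 = 0
x = 15 or x = 1, giving (15, 4) and (1, 2).
Chord length = distance between (15, 4) and (1, 2) = √200 = 10√2.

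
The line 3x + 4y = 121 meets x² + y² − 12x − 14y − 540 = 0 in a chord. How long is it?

The distance from (6, 7) to the line is 75/√25, and r² = 625.
Half the chord is √(r² − d²) = √(400), so the full chord is 40.

40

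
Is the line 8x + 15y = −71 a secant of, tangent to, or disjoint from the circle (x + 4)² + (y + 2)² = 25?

Centre (−4, −2), r² = 25. Distance² from centre to line = (9)²/289 = 81/289.
Since d² < r², the line cuts the circle twice.

secant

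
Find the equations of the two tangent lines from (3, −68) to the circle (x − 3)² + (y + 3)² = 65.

Let a tangent through (3, −68) have slope m. Its distance from (3, −3) must equal √65:
[m·(0) − (65)]² = 65(m² + 1)
m² − 64 = 0, so m = −8 or m = 8.
With m = −8: 8x + y = −44. With m = 8: 8x − y = 92.

8x + y = −44 and 8x − y = 92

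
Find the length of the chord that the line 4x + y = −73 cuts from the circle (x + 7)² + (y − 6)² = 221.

From the line, y = −4x − 73. Substituting:
17x² + 646x + 6069 = 0  ⟹  x² + 38x + 357 = 0
x = −17 or x = −21, giving (−17, −5) and (−21, 11).
Chord length = distance between (−17, −5) and (−21, 11) = √272 = 4√17.

4√17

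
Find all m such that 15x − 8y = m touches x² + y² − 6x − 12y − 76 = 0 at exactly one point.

The line touches the circle iff its distance from (3, 6) is 11:
|15·3 − 8·6 − m| / √289 = 11
|m − (−3)| = 11·17, so m = 184 or m = −190.

m = −190 or m = 184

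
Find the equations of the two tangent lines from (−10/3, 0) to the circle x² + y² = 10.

3x − y = −10 and 3x + y = −10

A line y − (0) = m(x − (−10/3)) is tangent when its distance from (0, 0) is √10:
[m·(10/3) − (0)]² = 10(m² + 1)
m² − 9 = 0, so m = 3 or m = −3.
Through (−10/3, 0) these give 3x − y = −10 and 3x + y = −10.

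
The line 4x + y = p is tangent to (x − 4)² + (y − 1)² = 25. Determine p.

Tangency holds when the distance from the centre (4, 1) to the line equals the radius 5:
|4·4 + 1·1 − p| / √17 = 5
|p − (17)| = 5√17.

p = 17 ± 5√17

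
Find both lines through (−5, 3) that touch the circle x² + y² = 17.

4x + y = −17 and x − 4y = −17

Let a tangent through (−5, 3) have slope m. Its distance from (0, 0) must equal √17:
[m·(5) − (−3)]² = 17(m² + 1)
4m² + 15m − 4 = 0, so m = −4 or m = 1/4.
With m = −4: 4x + y = −17. With m = 1/4: x − 4y = −17.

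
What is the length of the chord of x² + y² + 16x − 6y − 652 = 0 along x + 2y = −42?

The distance from (−8, 3) to the line is 40/√5, and r² = 725.
Chord = 2√(r² − d²) = 2·√(405) = 18√5.

18√5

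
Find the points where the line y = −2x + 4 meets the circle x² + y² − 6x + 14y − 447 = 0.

(−5, 14) and (15, −26)

Express y = −2x + 4 and substitute into the circle:
5x² − 50x − 375 = 0  ⟹  x² − 10x − 75 = 0
x = 15 or x = −5, giving (15, −26) and (−5, 14).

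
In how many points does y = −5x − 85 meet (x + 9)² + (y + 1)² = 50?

0

Substituting the line into the circle gives 26x² + 858x + 7087 = 0.
Δ = 736164 − 737048 = −884.
No real roots: the line does not meet the circle.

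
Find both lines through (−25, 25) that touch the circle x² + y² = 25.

Let a tangent through (−25, 25) have slope m. Its distance from (0, 0) must equal 5:
(25m − (−25))² = 25(m² + 1)
12m² + 25m + 12 = 0, so m = −3/4 or m = −4/3.
Through (−25, 25) these give 3x + 4y = 25 and 4x + 3y = −25.

3x + 4y = 25 and 4x + 3y = −25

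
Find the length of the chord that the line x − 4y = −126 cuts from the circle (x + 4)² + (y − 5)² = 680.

4√17

Centre (−4, 5), r² = 680. Perpendicular distance d from centre to line = |102| / √17 = 102/√17.
Chord = 2√(r² − d²) = 2·√(68) = 4√17.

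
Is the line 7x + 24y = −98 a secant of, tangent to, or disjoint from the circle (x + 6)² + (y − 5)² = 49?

disjoint

Substituting the line into the circle gives 625x² + 9964x + 40036 = 0.
Discriminant = (9964)² − 4·625·(40036) = −808704 < 0.
No real roots: the line does not meet the circle.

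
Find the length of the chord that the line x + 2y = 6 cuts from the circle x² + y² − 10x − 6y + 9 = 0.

4√5

From the line, y = (6 − x)/2. Substituting:
5x² − 40x = 0  ⟹  x² − 8x = 0
x = 8 or x = 0, giving (8, −1) and (0, 3).
Chord length = distance between (8, −1) and (0, 3) = √80 = 4√5.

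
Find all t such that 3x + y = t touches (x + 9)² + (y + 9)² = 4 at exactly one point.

t = −36 ± 2√10

Tangency holds when the distance from the centre (−9, −9) to the line equals the radius 2:
|3·(−9) + 1·(−9) − t| / √10 = 2
|t − (−36)| = 2√10.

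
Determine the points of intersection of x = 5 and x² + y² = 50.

(5, −5) and (5, 5)

The line gives x = 5. Substituting into the circle:
y² − 25 = 0
y = 5 or y = −5, giving (5, 5) and (5, −5).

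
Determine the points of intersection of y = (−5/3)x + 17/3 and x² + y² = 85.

From the line, y = (17 − 5x)/3. Substituting:
34x² − 170x − 476 = 0  ⟹  x² − 5x − 14 = 0
x = 7 or x = −2, giving (7, −6) and (−2, 9).

(−2, 9) and (7, −6)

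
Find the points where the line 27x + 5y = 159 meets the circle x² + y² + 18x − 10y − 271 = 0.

(2, 21) and (7, −6)

Substitute y = (159 − 27x)/5:
754x² − 6786x + 10556 = 0  ⟹  x² − 9x + 14 = 0
x = 7 or x = 2, giving (7, −6) and (2, 21).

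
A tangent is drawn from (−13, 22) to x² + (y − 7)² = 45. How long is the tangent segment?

Centre (0, 7), r² = 45. |PO|² = (−13)² + (15)² = 394.
The tangent meets the radius at right angles, so tangent² = |PO|² − r² = 394 − 45 = 349.

√349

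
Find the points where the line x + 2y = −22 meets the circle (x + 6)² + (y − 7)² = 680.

Express y = (−22 − x)/2 and substitute into the circle:
5x² + 120x − 1280 = 0  ⟹  x² + 24x − 256 = 0
x = 8 or x = −32, giving (8, −15) and (−32, 5).

(−32, 5) and (8, −15)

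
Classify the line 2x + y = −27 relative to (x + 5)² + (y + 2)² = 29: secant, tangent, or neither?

neither

d² = (2·(−5) + 1·(−2) − (−27))²/5 = 45; r² = 29.
Since d² > r², the line lies outside the circle.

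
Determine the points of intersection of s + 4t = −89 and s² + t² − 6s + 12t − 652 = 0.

Express t = (−89 − s)/4 and substitute into the circle:
17s² + 34s − 6783 = 0  ⟹  s² + 2s − 399 = 0
s = 19 or s = −21, giving (19, −27) and (−21, −17).

(−21, −17) and (19, −27)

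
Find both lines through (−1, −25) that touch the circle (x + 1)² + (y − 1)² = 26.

5x − y = 20 and 5x + y = −30

A line y − (−25) = m(x − (−1)) is tangent when its distance from (−1, 1) is √26:
[m·(0) − (26)]² = 26(m² + 1)
m² − 25 = 0, so m = 5 or m = −5.
With m = 5: 5x − y = 20. With m = −5: 5x + y = −30.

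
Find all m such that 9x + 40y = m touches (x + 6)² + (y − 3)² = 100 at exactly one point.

The line touches the circle iff its distance from (−6, 3) is 10:
|9·(−6) + 40·3 − m| / √1681 = 10
|m − (66)| = 10·41, so m = 476 or m = −344.

m = −344 or m = 476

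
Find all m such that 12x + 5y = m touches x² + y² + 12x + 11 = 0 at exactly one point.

Tangency holds when the distance from the centre (−6, 0) to the line equals the radius 5:
|12·(−6) + 5·0 − m| / √169 = 5
|m − (−72)| = 5·13, so m = −7 or m = −137.

m = −137 or m = −7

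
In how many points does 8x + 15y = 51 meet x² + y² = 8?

0

Substituting the line into the circle gives 289x² − 816x + 801 = 0.
Discriminant = (−816)² − 4·289·(801) = −260100 < 0.
No real roots: the line does not meet the circle.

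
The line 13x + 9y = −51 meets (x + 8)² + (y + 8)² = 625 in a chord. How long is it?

From the line, y = (−51 − 13x)/9. Substituting:
250x² + 750x − 45000 = 0  ⟹  x² + 3x − 180 = 0
x = 12 or x = −15, giving (12, −23) and (−15, 16).
|(12, −23) − (−15, 16)| = √((27)² + (−39)²) = 15√10.

15√10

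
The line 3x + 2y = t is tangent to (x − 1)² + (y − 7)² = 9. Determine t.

For a tangent, require d(centre, line) = r = 3.
|3·1 + 2·7 − t| / √13 = 3
|t − (17)| = 3√13.

t = 17 ± 3√13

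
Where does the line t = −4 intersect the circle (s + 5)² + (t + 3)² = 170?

(−18, −4) and (8, −4)

Substitute t = −4:
s² + 10s − 144 = 0
s = 8 or s = −18, giving (8, −4) and (−18, −4).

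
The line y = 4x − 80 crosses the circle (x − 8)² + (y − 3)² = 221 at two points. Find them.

Substitute y = 4x − 80:
17x² − 680x + 6732 = 0  ⟹  x² − 40x + 396 = 0
x = 22 or x = 18, giving (22, 8) and (18, −8).

(18, −8) and (22, 8)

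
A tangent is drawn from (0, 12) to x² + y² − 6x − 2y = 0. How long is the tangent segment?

2√30

The centre is (3, 1) and r = √10. The square of the distance from P to the centre is 9 + 121 = 130.
Power of the point: PT² = |PO|² − r² = 120, so PT = 2√30.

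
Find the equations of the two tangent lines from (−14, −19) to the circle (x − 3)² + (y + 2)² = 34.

5x − 3y = −13 and 3x − 5y = 53

Write the tangent as mx − y + (−19 − m·(−14)) = 0 and set its distance from the centre to √34:
[m·(17) − (17)]² = 34(m² + 1)
15m² − 34m + 15 = 0, so m = 5/3 or m = 3/5.
With m = 5/3: 5x − 3y = −13. With m = 3/5: 3x − 5y = 53.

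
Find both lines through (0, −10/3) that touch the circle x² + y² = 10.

x + 3y = −10 and x − 3y = 10

A line y − (−10/3) = m(x − (0)) is tangent when its distance from (0, 0) is √10:
[m·(0) − (10/3)]² = 10(m² + 1)
9m² − 1 = 0, so m = −1/3 or m = 1/3.
With m = −1/3: x + 3y = −10. With m = 1/3: x − 3y = 10.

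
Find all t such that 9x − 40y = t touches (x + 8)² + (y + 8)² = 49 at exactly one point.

t = −39 or t = 535

The line touches the circle iff its distance from (−8, −8) is 7:
|9·(−8) − 40·(−8) − t| / √1681 = 7
|t − (248)| = 7·41, so t = 535 or t = −39.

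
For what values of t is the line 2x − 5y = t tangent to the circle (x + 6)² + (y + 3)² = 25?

t = 3 ± 5√29

Tangency holds when the distance from the centre (−6, −3) to the line equals the radius 5:
|2·(−6) − 5·(−3) − t| / √29 = 5
|t − (3)| = 5√29.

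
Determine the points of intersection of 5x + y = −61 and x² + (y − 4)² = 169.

(−13, 4) and (−12, −1)

Substitute y = −5x − 61:
26x² + 650x + 4056 = 0  ⟹  x² + 25x + 156 = 0
x = −12 or x = −13, giving (−12, −1) and (−13, 4).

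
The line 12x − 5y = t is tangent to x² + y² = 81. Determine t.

t = −117 or t = 117

Tangency holds when the distance from the centre (0, 0) to the line equals the radius 9:
|12·0 − 5·0 − t| / √169 = 9
|t| = 9·13, so t = 117 or t = −117.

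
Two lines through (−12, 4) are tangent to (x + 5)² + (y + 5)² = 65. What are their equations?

Write the tangent as mx − y + (4 − m·(−12)) = 0 and set its distance from the centre to √65:
[m·(7) − (−9)]² = 65(m² + 1)
8m² − 63m − 8 = 0, so m = 8 or m = −1/8.
Through (−12, 4) these give 8x − y = −100 and x + 8y = 20.

8x − y = −100 and x + 8y = 20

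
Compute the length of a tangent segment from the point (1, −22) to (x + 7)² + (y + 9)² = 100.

The centre is (−7, −9) and r = 10. The square of the distance from P to the centre is 64 + 169 = 233.
The tangent meets the radius at right angles, so tangent² = |PO|² − r² = 233 − 100 = 133.

√133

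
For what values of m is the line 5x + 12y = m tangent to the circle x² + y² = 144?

The line touches the circle iff its distance from (0, 0) is 12:
|5·0 + 12·0 − m| / √169 = 12
|m| = 12·13, so m = 156 or m = −156.

m = −156 or m = 156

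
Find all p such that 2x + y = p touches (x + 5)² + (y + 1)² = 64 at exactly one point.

p = −11 ± 8√5

Tangency holds when the distance from the centre (−5, −1) to the line equals the radius 8:
|2·(−5) + 1·(−1) − p| / √5 = 8
|p − (−11)| = 8√5.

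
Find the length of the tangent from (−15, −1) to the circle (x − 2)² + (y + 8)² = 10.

The centre is (2, −8) and r = √10. The square of the distance from P to the centre is 289 + 49 = 338.
By the tangent–radius right angle, tangent length = √(|PO|² − r²) = √328 = 2√82.

2√82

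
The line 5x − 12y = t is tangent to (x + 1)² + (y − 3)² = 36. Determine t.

For a tangent, require d(centre, line) = r = 6.
|5·(−1) − 12·3 − t| / √169 = 6
|t − (−41)| = 6·13, so t = 37 or t = −119.

t = −119 or t = 37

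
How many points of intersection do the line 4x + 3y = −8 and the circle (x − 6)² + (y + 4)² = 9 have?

d² = (4·6 + 3·(−4) − (−8))²/25 = 16; r² = 9.
Since d² > r², the line lies outside the circle.

0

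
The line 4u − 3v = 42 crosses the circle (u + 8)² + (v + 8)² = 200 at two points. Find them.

(−6, −22) and (6, −6)

Substitute v = (−42 + 4u)/3:
25u² − 900 = 0  ⟹  u² − 36 = 0
u = 6 or u = −6, giving (6, −6) and (−6, −22).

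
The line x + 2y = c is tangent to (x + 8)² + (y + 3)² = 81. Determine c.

Tangency holds when the distance from the centre (−8, −3) to the line equals the radius 9:
|1·(−8) + 2·(−3) − c| / √5 = 9
|c − (−14)| = 9√5.

c = −14 ± 9√5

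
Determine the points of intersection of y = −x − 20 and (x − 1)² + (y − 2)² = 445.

(−20, 0) and (−1, −19)

From the line, y = −x − 20. Substituting:
2x² + 42x + 40 = 0  ⟹  x² + 21x + 20 = 0
x = −1 or x = −20, giving (−1, −19) and (−20, 0).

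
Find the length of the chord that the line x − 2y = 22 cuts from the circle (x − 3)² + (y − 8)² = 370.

10√5

Centre (3, 8), r² = 370. Perpendicular distance d from centre to line = |−35| / √5 = 35/√5.
Half the chord is √(r² − d²) = √(125), so the full chord is 10√5.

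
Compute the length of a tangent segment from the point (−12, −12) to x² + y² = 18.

The centre is (0, 0) and r = 3√2. The square of the distance from P to the centre is 144 + 144 = 288.
Power of the point: PT² = |PO|² − r² = 270, so PT = 3√30.

3√30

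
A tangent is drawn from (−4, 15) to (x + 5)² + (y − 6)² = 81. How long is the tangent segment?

1

Centre (−5, 6), r² = 81. |PO|² = (1)² + (9)² = 82.
Power of the point: PT² = |PO|² − r² = 1, so PT = 1.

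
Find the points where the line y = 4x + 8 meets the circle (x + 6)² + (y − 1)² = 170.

(−5, −12) and (1, 12)

Express y = 4x + 8 and substitute into the circle:
17x² + 68x − 85 = 0  ⟹  x² + 4x − 5 = 0
x = 1 or x = −5, giving (1, 12) and (−5, −12).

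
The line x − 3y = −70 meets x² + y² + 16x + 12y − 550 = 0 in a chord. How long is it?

Substitute y = (70 + x)/3:
10x² + 320x + 2470 = 0  ⟹  x² + 32x + 247 = 0
x = −13 or x = −19, giving (−13, 19) and (−19, 17).
Chord length = distance between (−13, 19) and (−19, 17) = √40 = 2√10.

2√10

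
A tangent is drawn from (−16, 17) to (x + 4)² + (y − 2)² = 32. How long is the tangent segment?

√337

With centre O = (−4, 2), |OP|² = 369 and r² = 32.
The tangent meets the radius at right angles, so tangent² = |PO|² − r² = 369 − 32 = 337.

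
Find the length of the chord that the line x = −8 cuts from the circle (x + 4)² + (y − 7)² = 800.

The distance from (−4, 7) to the line is 4, and r² = 800.
Chord = 2√(r² − d²) = 2·√(784) = 56.

56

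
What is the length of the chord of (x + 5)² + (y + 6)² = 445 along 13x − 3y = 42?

3√178

From the line, y = (−42 + 13x)/3. Substituting:
178x² − 534x − 3204 = 0  ⟹  x² − 3x − 18 = 0
x = 6 or x = −3, giving (6, 12) and (−3, −27).
|(6, 12) − (−3, −27)| = √((9)² + (39)²) = 3√178.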